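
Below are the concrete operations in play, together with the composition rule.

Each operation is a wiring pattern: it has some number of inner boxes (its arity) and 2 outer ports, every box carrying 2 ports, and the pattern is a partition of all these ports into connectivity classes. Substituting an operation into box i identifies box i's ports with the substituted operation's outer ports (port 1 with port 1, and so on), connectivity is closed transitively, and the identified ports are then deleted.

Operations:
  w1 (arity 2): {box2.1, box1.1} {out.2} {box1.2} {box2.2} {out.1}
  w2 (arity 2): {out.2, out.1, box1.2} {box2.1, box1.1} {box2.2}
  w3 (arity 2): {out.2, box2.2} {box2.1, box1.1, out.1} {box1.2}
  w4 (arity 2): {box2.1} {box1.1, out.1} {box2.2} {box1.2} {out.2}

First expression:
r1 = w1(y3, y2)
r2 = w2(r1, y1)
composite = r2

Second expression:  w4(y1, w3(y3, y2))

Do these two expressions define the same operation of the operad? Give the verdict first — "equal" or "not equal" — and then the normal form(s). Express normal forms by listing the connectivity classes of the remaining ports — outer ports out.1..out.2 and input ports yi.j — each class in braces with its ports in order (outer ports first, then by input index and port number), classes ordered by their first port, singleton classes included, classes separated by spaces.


not equal: they reduce to {out.1, out.2} {y1.1} {y1.2} {y2.1, y3.1} {y2.2} {y3.2} and {out.1, y1.1} {out.2} {y1.2} {y2.1, y3.1} {y2.2} {y3.2}

In normal form, the first expression is {out.1, out.2} {y1.1} {y1.2} {y2.1, y3.1} {y2.2} {y3.2}
In normal form, the second expression is {out.1, y1.1} {out.2} {y1.2} {y2.1, y3.1} {y2.2} {y3.2}
No match — not equal.


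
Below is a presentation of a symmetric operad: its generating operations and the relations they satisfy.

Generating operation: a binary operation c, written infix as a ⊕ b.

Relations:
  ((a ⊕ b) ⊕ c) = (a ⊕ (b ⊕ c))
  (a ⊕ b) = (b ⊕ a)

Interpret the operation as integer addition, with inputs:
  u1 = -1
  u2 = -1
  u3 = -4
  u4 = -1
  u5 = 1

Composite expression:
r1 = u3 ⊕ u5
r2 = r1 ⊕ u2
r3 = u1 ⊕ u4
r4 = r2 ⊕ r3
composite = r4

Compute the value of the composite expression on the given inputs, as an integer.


-6

(u3 ⊕ u5) = -3
((u3 ⊕ u5) ⊕ u2) = -4
(u1 ⊕ u4) = -2
(((u3 ⊕ u5) ⊕ u2) ⊕ (u1 ⊕ u4)) = -6


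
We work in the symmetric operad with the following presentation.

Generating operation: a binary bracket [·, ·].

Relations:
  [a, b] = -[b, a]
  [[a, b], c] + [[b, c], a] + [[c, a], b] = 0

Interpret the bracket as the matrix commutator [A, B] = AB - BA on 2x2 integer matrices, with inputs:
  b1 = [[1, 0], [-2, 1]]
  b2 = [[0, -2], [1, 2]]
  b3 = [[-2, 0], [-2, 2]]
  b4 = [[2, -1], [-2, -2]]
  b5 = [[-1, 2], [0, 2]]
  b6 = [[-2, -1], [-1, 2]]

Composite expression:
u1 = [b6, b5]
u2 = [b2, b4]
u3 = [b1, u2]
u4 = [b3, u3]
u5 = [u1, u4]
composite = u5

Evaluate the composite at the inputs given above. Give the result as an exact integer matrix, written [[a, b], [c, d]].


[[1760, 0], [640, -1760]]

[b6, b5] = [[2, -11], [3, -2]]
[b2, b4] = [[5, 10], [0, -5]]
[b1, [b2, b4]] = [[20, 0], [-20, -20]]
[b3, [b1, [b2, b4]]] = [[0, 0], [-160, 0]]
[[b6, b5], [b3, [b1, [b2, b4]]]] = [[1760, 0], [640, -1760]]


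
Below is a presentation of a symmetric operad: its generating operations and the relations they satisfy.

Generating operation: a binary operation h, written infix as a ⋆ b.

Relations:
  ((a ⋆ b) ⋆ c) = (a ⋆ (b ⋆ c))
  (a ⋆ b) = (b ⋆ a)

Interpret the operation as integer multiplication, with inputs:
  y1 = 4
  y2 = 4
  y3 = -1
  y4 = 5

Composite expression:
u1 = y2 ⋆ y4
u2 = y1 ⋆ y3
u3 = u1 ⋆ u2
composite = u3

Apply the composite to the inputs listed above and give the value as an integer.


-80

(y2 ⋆ y4) = 20
(y1 ⋆ y3) = -4
((y2 ⋆ y4) ⋆ (y1 ⋆ y3)) = -80


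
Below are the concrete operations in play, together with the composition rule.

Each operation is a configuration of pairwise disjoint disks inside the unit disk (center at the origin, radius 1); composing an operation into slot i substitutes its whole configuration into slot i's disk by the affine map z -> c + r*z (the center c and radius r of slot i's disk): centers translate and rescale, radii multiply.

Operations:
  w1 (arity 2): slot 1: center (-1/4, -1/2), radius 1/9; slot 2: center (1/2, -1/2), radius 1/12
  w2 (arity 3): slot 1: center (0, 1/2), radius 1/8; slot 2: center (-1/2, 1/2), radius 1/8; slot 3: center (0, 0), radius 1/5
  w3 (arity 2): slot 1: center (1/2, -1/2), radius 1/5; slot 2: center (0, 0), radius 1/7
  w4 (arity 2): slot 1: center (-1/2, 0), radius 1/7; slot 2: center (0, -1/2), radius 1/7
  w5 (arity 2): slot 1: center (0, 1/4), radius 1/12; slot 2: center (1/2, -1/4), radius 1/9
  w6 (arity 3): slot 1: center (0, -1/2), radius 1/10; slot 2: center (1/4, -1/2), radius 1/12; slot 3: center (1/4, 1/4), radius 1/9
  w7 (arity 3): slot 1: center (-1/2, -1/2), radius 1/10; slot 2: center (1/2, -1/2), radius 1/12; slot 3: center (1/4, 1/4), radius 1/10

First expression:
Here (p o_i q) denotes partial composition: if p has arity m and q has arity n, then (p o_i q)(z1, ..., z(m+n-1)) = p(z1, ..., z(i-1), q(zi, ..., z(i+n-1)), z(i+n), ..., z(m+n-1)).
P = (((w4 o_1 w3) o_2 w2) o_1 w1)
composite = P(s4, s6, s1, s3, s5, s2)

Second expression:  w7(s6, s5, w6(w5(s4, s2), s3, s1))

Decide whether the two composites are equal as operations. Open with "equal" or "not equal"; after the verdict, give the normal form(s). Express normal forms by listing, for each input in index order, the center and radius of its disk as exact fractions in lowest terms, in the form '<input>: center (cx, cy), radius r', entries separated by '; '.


not equal — first s1: center (-1/2, 1/98), radius 1/392; s2: center (0, -1/2), radius 1/7; s3: center (-25/49, 1/98), radius 1/392; s4: center (-61/140, -3/35), radius 1/315; s5: center (-1/2, 0), radius 1/245; s6: center (-29/70, -3/35), radius 1/420, second s1: center (11/40, 11/40), radius 1/90; s2: center (51/200, 79/400), radius 1/900; s3: center (11/40, 1/5), radius 1/120; s4: center (1/4, 81/400), radius 1/1200; s5: center (1/2, -1/2), radius 1/12; s6: center (-1/2, -1/2), radius 1/10

The first composite normalizes to s1: center (-1/2, 1/98), radius 1/392; s2: center (0, -1/2), radius 1/7; s3: center (-25/49, 1/98), radius 1/392; s4: center (-61/140, -3/35), radius 1/315; s5: center (-1/2, 0), radius 1/245; s6: center (-29/70, -3/35), radius 1/420
The second composite normalizes to s1: center (11/40, 11/40), radius 1/90; s2: center (51/200, 79/400), radius 1/900; s3: center (11/40, 1/5), radius 1/120; s4: center (1/4, 81/400), radius 1/1200; s5: center (1/2, -1/2), radius 1/12; s6: center (-1/2, -1/2), radius 1/10
They disagree, so not equal.


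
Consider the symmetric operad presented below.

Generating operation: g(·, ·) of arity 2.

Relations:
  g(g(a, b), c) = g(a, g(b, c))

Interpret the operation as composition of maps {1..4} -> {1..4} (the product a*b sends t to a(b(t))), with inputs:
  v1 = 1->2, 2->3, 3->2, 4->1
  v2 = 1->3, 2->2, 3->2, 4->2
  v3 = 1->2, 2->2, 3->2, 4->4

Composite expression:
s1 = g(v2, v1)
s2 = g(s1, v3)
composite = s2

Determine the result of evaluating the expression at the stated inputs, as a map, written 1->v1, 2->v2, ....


1->2, 2->2, 3->2, 4->3


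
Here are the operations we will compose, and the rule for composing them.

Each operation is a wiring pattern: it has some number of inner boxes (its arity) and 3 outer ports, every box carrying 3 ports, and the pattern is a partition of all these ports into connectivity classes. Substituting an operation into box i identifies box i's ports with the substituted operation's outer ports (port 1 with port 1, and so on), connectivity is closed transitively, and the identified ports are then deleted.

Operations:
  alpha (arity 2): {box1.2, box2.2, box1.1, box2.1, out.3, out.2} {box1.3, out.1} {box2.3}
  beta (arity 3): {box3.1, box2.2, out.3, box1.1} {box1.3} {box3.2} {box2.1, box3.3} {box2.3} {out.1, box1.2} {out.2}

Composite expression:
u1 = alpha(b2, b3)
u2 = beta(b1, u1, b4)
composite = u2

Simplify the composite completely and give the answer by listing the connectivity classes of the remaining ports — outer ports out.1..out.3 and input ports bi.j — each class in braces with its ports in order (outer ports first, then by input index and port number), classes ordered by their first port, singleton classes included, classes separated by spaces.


{out.1, b1.2} {out.2} {out.3, b1.1, b2.1, b2.2, b3.1, b3.2, b4.1} {b1.3} {b2.3, b4.3} {b3.3} {b4.2}


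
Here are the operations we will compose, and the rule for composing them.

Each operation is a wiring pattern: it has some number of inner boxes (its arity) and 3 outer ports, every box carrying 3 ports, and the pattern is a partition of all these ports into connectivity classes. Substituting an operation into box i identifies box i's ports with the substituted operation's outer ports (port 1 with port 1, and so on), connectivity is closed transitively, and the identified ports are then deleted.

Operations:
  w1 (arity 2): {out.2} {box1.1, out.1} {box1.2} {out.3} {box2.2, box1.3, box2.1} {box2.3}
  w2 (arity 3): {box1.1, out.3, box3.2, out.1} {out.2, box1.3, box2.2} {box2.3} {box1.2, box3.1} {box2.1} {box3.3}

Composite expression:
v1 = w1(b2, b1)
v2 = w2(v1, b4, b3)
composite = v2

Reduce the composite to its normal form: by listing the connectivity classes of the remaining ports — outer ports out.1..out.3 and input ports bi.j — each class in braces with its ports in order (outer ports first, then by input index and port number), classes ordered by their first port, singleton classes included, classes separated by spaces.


Connectivity passes through glued w2-boundaries; trace each wire chain.
stage w1: inputs (b2, b1), connectivity {out.1, b2.1} {out.2} {out.3} {b1.1, b1.2, b2.3} {b1.3} {b2.2}, out.j its boundary
stage w2: inputs (b2, b1, b4, b3), connectivity {out.1, out.3, b2.1, b3.2} {out.2, b4.2} {b1.1, b1.2, b2.3} {b1.3} {b2.2} {b3.1} {b3.3} {b4.1} {b4.3}, out.j its boundary

{out.1, out.3, b2.1, b3.2} {out.2, b4.2} {b1.1, b1.2, b2.3} {b1.3} {b2.2} {b3.1} {b3.3} {b4.1} {b4.3}


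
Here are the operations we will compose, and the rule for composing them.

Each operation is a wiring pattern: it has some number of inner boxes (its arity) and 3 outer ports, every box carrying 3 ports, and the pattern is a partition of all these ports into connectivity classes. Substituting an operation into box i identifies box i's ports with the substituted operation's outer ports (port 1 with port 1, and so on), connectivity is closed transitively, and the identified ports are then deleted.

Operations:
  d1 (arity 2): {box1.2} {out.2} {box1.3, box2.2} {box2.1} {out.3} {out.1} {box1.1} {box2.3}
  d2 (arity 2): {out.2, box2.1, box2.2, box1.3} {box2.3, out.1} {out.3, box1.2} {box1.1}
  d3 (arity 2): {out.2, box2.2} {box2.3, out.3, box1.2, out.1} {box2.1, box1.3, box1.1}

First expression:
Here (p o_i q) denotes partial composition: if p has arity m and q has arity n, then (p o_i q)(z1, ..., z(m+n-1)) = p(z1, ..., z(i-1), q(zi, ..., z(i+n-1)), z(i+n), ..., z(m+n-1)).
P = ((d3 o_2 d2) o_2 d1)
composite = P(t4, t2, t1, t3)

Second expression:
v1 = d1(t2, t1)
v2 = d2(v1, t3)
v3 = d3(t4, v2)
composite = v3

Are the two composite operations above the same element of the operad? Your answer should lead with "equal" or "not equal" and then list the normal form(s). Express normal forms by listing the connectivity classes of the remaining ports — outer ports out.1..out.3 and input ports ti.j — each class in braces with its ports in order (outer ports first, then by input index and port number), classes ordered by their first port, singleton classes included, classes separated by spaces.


equal: each reduces to {out.1, out.3, t4.2} {out.2, t3.1, t3.2} {t1.1} {t1.2, t2.3} {t1.3} {t2.1} {t2.2} {t3.3, t4.1, t4.3}

The first composite normalizes to {out.1, out.3, t4.2} {out.2, t3.1, t3.2} {t1.1} {t1.2, t2.3} {t1.3} {t2.1} {t2.2} {t3.3, t4.1, t4.3}
The second composite normalizes to {out.1, out.3, t4.2} {out.2, t3.1, t3.2} {t1.1} {t1.2, t2.3} {t1.3} {t2.1} {t2.2} {t3.3, t4.1, t4.3}
The forms coincide; equal.


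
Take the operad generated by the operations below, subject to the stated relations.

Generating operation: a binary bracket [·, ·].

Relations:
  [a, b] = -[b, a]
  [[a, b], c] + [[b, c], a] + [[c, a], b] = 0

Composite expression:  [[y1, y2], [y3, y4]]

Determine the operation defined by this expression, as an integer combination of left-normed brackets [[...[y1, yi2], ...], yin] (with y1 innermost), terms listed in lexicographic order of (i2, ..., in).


Antisymmetry and Jacobi reduce to y1-anchored left-normed brackets.
Composite bracket: [[y1, y2], [y3, y4]]
Under [a, b] = ab - ba we get 8 signed associative words (2^3 = 8).
The y1-initial words carry the normal form:
  y1y2y3y4 (sign +1) contributes +[[[y1, y2], y3], y4]
  y1y2y4y3 (sign -1) contributes -[[[y1, y2], y4], y3]

[[[y1, y2], y3], y4] - [[[y1, y2], y4], y3]


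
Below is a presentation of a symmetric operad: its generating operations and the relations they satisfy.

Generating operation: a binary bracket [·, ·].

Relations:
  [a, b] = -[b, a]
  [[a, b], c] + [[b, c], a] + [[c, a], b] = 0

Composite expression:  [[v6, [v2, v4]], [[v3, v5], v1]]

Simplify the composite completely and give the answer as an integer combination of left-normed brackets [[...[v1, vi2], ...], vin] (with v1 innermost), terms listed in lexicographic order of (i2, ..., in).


Left-normed coefficients sit on the v1-initial expansion words.
Composite bracket: [[v6, [v2, v4]], [[v3, v5], v1]]
Expanding via [a, b] = ab - ba: 32 signed words (2^5 = 32).
Words beginning with v1 determine it all:
  sign of v1v3v5v2v4v6 is -1, so it contributes -[[[[[v1, v3], v5], v2], v4], v6]
  sign of v1v3v5v4v2v6 is +1, so it contributes +[[[[[v1, v3], v5], v4], v2], v6]
  sign of v1v3v5v6v2v4 is +1, so it contributes +[[[[[v1, v3], v5], v6], v2], v4]
  sign of v1v3v5v6v4v2 is -1, so it contributes -[[[[[v1, v3], v5], v6], v4], v2]
  sign of v1v5v3v2v4v6 is +1, so it contributes +[[[[[v1, v5], v3], v2], v4], v6]
  sign of v1v5v3v4v2v6 is -1, so it contributes -[[[[[v1, v5], v3], v4], v2], v6]
  sign of v1v5v3v6v2v4 is -1, so it contributes -[[[[[v1, v5], v3], v6], v2], v4]
  sign of v1v5v3v6v4v2 is +1, so it contributes +[[[[[v1, v5], v3], v6], v4], v2]

-[[[[[v1, v3], v5], v2], v4], v6] + [[[[[v1, v3], v5], v4], v2], v6] + [[[[[v1, v3], v5], v6], v2], v4] - [[[[[v1, v3], v5], v6], v4], v2] + [[[[[v1, v5], v3], v2], v4], v6] - [[[[[v1, v5], v3], v4], v2], v6] - [[[[[v1, v5], v3], v6], v2], v4] + [[[[[v1, v5], v3], v6], v4], v2]


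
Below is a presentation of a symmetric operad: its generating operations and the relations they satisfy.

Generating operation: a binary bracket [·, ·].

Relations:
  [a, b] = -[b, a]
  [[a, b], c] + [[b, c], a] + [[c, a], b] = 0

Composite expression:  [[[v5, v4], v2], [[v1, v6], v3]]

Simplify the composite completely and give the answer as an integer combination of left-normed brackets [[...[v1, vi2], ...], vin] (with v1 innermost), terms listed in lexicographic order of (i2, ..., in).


-[[[[[v1, v6], v3], v2], v4], v5] + [[[[[v1, v6], v3], v2], v5], v4] + [[[[[v1, v6], v3], v4], v5], v2] - [[[[[v1, v6], v3], v5], v4], v2]

In the tensor algebra, words opening v1 carry the v1-anchored form.
Composite bracket: [[[v5, v4], v2], [[v1, v6], v3]]
The bracket unfolds into 32 signed words via [a, b] = ab - ba (2^5 = 32).
Words beginning with v1 determine it all:
  word v1v6v3v2v4v5 has sign -1, contributing -[[[[[v1, v6], v3], v2], v4], v5]
  word v1v6v3v2v5v4 has sign +1, contributing +[[[[[v1, v6], v3], v2], v5], v4]
  word v1v6v3v4v5v2 has sign +1, contributing +[[[[[v1, v6], v3], v4], v5], v2]
  word v1v6v3v5v4v2 has sign -1, contributing -[[[[[v1, v6], v3], v5], v4], v2]


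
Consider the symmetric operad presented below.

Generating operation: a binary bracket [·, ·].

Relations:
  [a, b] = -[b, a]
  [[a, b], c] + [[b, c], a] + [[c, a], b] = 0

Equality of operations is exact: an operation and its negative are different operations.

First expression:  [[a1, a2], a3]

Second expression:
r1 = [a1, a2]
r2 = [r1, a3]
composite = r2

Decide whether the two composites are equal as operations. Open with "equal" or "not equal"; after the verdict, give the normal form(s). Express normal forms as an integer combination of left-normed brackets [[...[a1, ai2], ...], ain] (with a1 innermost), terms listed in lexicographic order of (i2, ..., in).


The first composite normalizes to [[a1, a2], a3]
The second composite normalizes to [[a1, a2], a3]
Same normal form: equal.

equal; both compose to [[a1, a2], a3]


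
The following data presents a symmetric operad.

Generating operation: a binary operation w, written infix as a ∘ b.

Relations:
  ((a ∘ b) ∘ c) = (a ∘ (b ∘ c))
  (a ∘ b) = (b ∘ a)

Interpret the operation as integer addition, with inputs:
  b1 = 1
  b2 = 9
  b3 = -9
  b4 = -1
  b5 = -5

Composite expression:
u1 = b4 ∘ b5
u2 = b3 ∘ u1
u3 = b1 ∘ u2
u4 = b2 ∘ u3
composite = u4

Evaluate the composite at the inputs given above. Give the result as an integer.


-5

(b4 ∘ b5) = -6
(b3 ∘ (b4 ∘ b5)) = -15
(b1 ∘ (b3 ∘ (b4 ∘ b5))) = -14
(b2 ∘ (b1 ∘ (b3 ∘ (b4 ∘ b5)))) = -5


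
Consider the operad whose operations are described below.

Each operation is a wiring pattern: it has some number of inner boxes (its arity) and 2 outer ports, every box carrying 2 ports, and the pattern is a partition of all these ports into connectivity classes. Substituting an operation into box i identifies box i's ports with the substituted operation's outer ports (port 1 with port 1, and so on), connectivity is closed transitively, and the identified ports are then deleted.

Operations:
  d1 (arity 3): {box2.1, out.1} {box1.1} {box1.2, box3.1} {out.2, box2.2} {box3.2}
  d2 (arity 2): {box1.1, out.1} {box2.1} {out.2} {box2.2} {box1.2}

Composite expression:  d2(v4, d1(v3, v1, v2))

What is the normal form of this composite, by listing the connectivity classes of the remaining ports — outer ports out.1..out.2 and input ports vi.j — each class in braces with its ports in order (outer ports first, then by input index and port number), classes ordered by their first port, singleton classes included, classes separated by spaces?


{out.1, v4.1} {out.2} {v1.1} {v1.2} {v2.1, v3.2} {v2.2} {v3.1} {v4.2}

Two ports join when wires chain via d2-identified ports.
through d1, on inputs (v3, v1, v2): {out.1, v1.1} {out.2, v1.2} {v2.1, v3.2} {v2.2} {v3.1} (out.j = stage outer ports)
through d2, on inputs (v4, v3, v1, v2): {out.1, v4.1} {out.2} {v1.1} {v1.2} {v2.1, v3.2} {v2.2} {v3.1} {v4.2} (out.j = stage outer ports)


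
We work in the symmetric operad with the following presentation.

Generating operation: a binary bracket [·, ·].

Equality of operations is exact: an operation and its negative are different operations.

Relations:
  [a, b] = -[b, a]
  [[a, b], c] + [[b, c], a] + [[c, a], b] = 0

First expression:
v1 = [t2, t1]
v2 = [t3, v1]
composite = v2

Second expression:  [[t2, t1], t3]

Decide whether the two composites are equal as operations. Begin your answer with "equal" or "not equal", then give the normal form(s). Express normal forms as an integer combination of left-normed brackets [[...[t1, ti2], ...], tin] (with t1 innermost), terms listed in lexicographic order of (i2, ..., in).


not equal — first [[t1, t2], t3], second -[[t1, t2], t3]

Reducing the first expression gives [[t1, t2], t3]
Reducing the second expression gives -[[t1, t2], t3]
The forms do not match — not equal.


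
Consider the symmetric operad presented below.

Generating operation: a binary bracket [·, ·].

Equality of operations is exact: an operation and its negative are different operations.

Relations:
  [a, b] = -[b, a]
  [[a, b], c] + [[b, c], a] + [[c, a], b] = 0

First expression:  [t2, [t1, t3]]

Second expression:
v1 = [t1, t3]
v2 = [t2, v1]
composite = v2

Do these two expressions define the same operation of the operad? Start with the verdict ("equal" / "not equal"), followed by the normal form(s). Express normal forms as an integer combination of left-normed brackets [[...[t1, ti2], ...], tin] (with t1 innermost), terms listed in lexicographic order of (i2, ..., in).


equal: each reduces to -[[t1, t3], t2]

The first expression, normalized: -[[t1, t3], t2]
The second expression, normalized: -[[t1, t3], t2]
One common form — equal.


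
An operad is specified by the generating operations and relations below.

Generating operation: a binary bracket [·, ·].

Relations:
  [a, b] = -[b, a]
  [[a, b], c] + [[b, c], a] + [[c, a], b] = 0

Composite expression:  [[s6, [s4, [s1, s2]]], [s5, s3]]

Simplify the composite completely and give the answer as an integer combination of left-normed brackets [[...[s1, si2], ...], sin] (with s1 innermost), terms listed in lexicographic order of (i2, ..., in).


A multilinear Lie element is pinned by s1-initial words (s1 innermost).
Composite bracket: [[s6, [s4, [s1, s2]]], [s5, s3]]
Each bracket splits as ab - ba, giving 32 signed words (2^5 = 32).
Keep just the words that open with s1:
  word s1s2s4s6s3s5 has sign -1, contributing -[[[[[s1, s2], s4], s6], s3], s5]
  word s1s2s4s6s5s3 has sign +1, contributing +[[[[[s1, s2], s4], s6], s5], s3]

-[[[[[s1, s2], s4], s6], s3], s5] + [[[[[s1, s2], s4], s6], s5], s3]


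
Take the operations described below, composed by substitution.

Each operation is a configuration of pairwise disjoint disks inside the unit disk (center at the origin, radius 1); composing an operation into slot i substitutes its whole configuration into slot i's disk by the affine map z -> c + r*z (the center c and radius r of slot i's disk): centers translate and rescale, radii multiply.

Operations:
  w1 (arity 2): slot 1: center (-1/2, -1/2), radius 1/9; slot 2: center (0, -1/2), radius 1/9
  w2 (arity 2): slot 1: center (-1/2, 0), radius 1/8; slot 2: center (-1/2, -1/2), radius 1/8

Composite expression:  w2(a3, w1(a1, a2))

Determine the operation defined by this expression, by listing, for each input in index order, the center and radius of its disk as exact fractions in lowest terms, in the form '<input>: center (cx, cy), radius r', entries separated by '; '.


a1: center (-9/16, -9/16), radius 1/72; a2: center (-1/2, -9/16), radius 1/72; a3: center (-1/2, 0), radius 1/8


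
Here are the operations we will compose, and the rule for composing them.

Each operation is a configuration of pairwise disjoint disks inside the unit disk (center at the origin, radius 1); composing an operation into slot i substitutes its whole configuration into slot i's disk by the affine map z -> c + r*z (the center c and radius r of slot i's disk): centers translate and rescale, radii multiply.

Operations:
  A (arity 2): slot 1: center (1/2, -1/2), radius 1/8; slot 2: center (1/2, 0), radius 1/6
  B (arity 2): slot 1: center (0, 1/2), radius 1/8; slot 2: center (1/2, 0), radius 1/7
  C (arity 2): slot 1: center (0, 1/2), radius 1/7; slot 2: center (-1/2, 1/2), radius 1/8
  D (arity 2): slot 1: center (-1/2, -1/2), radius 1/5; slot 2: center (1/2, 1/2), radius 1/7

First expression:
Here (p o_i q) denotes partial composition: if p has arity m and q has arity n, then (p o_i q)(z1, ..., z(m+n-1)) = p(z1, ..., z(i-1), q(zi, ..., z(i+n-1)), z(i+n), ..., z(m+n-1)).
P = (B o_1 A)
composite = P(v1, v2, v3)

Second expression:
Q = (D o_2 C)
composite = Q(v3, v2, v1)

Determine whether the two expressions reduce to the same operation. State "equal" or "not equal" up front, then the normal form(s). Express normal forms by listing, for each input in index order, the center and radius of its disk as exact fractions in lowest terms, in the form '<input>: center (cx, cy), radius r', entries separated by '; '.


not equal: they reduce to v1: center (1/16, 7/16), radius 1/64; v2: center (1/16, 1/2), radius 1/48; v3: center (1/2, 0), radius 1/7 and v1: center (3/7, 4/7), radius 1/56; v2: center (1/2, 4/7), radius 1/49; v3: center (-1/2, -1/2), radius 1/5


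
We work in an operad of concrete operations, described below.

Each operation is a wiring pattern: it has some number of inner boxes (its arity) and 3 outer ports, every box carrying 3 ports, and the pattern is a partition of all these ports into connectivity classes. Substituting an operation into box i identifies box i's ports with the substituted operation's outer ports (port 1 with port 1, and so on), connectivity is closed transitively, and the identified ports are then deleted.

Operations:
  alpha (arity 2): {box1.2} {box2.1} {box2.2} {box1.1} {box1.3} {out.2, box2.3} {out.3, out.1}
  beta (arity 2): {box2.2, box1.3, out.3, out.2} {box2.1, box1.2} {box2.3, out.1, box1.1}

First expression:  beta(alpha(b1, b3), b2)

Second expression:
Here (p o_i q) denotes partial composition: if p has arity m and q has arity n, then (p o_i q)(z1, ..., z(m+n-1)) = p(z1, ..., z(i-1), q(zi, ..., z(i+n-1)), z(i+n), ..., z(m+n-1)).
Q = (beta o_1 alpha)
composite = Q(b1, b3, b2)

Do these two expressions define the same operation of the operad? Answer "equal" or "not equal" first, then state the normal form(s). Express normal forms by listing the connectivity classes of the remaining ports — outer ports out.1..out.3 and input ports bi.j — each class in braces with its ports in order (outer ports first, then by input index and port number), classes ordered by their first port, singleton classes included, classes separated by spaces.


equal; both compose to {out.1, out.2, out.3, b2.2, b2.3} {b1.1} {b1.2} {b1.3} {b2.1, b3.3} {b3.1} {b3.2}

The first expression reduces to {out.1, out.2, out.3, b2.2, b2.3} {b1.1} {b1.2} {b1.3} {b2.1, b3.3} {b3.1} {b3.2}
The second expression reduces to {out.1, out.2, out.3, b2.2, b2.3} {b1.1} {b1.2} {b1.3} {b2.1, b3.3} {b3.1} {b3.2}
Identical normal forms: equal.


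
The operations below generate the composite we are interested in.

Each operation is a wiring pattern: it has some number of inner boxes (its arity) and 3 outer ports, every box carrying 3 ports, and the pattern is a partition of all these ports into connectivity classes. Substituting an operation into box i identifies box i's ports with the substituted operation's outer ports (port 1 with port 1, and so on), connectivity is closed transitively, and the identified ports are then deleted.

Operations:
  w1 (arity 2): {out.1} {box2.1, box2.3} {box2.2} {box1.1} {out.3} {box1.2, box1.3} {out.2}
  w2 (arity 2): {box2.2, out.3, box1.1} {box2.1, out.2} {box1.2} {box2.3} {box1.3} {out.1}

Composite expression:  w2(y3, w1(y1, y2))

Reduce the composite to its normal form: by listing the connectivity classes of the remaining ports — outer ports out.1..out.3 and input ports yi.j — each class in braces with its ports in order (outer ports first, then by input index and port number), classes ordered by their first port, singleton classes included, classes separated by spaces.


Treat the ports identified at w2 as solder joints: merge, then drop.
the subtree at w1 composes to {out.1} {out.2} {out.3} {y1.1} {y1.2, y1.3} {y2.1, y2.3} {y2.2} on (y1, y2); out.j = own outer ports
the subtree at w2 composes to {out.1} {out.2} {out.3, y3.1} {y1.1} {y1.2, y1.3} {y2.1, y2.3} {y2.2} {y3.2} {y3.3} on (y3, y1, y2); out.j = own outer ports

{out.1} {out.2} {out.3, y3.1} {y1.1} {y1.2, y1.3} {y2.1, y2.3} {y2.2} {y3.2} {y3.3}


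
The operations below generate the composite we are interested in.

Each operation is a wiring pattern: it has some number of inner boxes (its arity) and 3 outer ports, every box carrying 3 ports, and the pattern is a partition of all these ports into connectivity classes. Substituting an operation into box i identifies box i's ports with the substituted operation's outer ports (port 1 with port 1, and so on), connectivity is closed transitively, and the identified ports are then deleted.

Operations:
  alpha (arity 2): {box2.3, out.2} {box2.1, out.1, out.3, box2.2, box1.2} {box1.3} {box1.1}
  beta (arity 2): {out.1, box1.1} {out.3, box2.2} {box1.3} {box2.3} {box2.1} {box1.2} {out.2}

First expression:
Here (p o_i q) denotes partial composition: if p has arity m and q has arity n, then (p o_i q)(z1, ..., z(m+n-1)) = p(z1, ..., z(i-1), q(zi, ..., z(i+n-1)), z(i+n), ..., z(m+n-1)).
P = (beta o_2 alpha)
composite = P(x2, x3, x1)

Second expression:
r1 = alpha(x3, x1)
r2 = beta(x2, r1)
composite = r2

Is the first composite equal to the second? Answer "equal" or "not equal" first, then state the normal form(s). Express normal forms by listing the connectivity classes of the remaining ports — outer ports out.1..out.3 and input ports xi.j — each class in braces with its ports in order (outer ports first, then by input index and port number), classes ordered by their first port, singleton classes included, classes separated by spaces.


equal; the common form is {out.1, x2.1} {out.2} {out.3, x1.3} {x1.1, x1.2, x3.2} {x2.2} {x2.3} {x3.1} {x3.3}

Normal form of the first expression: {out.1, x2.1} {out.2} {out.3, x1.3} {x1.1, x1.2, x3.2} {x2.2} {x2.3} {x3.1} {x3.3}
Normal form of the second expression: {out.1, x2.1} {out.2} {out.3, x1.3} {x1.1, x1.2, x3.2} {x2.2} {x2.3} {x3.1} {x3.3}
The normal forms match — equal.


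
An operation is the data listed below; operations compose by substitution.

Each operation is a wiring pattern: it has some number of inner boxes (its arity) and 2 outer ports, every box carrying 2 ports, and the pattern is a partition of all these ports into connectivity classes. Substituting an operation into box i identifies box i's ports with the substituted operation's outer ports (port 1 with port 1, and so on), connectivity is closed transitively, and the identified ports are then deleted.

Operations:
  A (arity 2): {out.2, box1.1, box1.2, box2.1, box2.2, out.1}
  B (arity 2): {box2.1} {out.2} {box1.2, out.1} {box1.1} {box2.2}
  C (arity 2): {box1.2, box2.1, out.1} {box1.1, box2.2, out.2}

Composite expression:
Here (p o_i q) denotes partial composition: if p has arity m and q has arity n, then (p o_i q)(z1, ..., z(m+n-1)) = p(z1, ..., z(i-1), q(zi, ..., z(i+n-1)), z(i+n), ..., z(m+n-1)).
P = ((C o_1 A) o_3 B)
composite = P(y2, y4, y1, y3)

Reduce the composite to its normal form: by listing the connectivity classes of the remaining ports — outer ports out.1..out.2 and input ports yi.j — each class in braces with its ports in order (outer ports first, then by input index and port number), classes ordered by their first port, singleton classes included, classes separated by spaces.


After gluing at C, chains via deleted ports link the y-ports.
the subtree at A composes to {out.1, out.2, y2.1, y2.2, y4.1, y4.2} on (y2, y4); out.j = own outer ports
the subtree at B composes to {out.1, y1.2} {out.2} {y1.1} {y3.1} {y3.2} on (y1, y3); out.j = own outer ports
the subtree at C composes to {out.1, out.2, y1.2, y2.1, y2.2, y4.1, y4.2} {y1.1} {y3.1} {y3.2} on (y2, y4, y1, y3); out.j = own outer ports

{out.1, out.2, y1.2, y2.1, y2.2, y4.1, y4.2} {y1.1} {y3.1} {y3.2}


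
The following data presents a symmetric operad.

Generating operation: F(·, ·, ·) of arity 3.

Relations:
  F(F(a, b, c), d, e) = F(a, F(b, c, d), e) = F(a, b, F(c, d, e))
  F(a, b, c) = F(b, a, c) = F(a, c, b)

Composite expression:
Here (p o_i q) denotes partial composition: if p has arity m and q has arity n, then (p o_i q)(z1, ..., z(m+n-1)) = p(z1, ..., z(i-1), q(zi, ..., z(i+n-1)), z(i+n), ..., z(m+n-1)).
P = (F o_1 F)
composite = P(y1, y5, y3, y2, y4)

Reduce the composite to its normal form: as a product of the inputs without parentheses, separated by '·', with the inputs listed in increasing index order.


y1 · y2 · y3 · y4 · y5


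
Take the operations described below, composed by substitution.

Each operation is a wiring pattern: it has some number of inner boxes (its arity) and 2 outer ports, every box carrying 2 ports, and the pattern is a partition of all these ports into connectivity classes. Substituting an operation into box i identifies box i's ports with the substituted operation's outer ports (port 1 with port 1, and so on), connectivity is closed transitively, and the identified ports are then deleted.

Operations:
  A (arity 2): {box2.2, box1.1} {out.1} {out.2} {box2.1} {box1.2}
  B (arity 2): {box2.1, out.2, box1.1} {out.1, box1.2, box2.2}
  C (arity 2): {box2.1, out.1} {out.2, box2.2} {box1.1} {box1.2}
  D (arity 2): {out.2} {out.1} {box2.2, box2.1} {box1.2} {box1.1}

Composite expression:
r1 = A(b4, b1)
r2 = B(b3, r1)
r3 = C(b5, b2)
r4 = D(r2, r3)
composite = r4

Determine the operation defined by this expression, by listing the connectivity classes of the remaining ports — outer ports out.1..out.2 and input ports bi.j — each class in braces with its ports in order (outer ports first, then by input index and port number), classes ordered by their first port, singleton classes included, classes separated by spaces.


Substituting into D glues patterns; closure does the rest.
composing A on (b4, b1), with out.j its own outer ports: {out.1} {out.2} {b1.1} {b1.2, b4.1} {b4.2}
composing B on (b3, b4, b1), with out.j its own outer ports: {out.1, b3.2} {out.2, b3.1} {b1.1} {b1.2, b4.1} {b4.2}
composing C on (b5, b2), with out.j its own outer ports: {out.1, b2.1} {out.2, b2.2} {b5.1} {b5.2}
composing D on (b3, b4, b1, b5, b2), with out.j its own outer ports: {out.1} {out.2} {b1.1} {b1.2, b4.1} {b2.1, b2.2} {b3.1} {b3.2} {b4.2} {b5.1} {b5.2}

{out.1} {out.2} {b1.1} {b1.2, b4.1} {b2.1, b2.2} {b3.1} {b3.2} {b4.2} {b5.1} {b5.2}


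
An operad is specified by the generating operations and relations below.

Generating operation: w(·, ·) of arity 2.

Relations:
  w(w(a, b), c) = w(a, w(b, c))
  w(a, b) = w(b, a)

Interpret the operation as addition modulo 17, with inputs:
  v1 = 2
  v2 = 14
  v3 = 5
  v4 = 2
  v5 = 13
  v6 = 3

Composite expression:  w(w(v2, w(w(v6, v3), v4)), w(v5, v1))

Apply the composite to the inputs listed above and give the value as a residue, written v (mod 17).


5 (mod 17)

w(v6, v3) = 8
w(w(v6, v3), v4) = 10
w(v2, w(w(v6, v3), v4)) = 7
w(v5, v1) = 15
w(w(v2, w(w(v6, v3), v4)), w(v5, v1)) = 5


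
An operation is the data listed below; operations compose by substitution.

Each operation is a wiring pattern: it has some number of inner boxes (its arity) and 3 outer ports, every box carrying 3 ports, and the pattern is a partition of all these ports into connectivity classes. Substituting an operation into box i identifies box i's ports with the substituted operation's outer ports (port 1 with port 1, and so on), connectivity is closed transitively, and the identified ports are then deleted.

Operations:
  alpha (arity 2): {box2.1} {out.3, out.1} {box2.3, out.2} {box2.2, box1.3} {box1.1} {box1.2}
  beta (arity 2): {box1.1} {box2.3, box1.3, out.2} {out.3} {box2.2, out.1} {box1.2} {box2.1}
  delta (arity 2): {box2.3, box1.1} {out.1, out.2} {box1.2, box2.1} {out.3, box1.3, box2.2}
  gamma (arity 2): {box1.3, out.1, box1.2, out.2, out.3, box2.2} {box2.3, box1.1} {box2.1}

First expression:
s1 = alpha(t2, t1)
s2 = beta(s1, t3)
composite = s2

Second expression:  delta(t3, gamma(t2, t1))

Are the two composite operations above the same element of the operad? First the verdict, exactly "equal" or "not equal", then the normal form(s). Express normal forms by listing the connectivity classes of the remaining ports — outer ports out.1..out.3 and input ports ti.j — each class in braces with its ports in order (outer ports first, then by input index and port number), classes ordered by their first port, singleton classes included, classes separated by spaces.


not equal; first: {out.1, t3.2} {out.2, t3.3} {out.3} {t1.1} {t1.2, t2.3} {t1.3} {t2.1} {t2.2} {t3.1}; second: {out.1, out.2} {out.3, t1.2, t2.2, t2.3, t3.1, t3.2, t3.3} {t1.1} {t1.3, t2.1}

Normal form of the first expression: {out.1, t3.2} {out.2, t3.3} {out.3} {t1.1} {t1.2, t2.3} {t1.3} {t2.1} {t2.2} {t3.1}
Normal form of the second expression: {out.1, out.2} {out.3, t1.2, t2.2, t2.3, t3.1, t3.2, t3.3} {t1.1} {t1.3, t2.1}
They disagree, so not equal.


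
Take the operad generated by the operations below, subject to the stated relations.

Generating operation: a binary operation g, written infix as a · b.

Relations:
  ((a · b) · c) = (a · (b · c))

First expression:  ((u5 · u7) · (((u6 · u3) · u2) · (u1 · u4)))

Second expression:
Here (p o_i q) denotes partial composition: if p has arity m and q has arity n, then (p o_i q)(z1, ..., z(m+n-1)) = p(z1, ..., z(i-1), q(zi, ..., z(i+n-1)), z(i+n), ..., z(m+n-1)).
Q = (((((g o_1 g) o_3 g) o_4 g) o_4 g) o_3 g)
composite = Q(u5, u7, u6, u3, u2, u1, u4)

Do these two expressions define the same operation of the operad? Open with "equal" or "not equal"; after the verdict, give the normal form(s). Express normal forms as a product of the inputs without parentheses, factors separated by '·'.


The first expression reduces to u5 · u7 · u6 · u3 · u2 · u1 · u4
The second expression reduces to u5 · u7 · u6 · u3 · u2 · u1 · u4
Identical normal forms: equal.

equal; both compose to u5 · u7 · u6 · u3 · u2 · u1 · u4


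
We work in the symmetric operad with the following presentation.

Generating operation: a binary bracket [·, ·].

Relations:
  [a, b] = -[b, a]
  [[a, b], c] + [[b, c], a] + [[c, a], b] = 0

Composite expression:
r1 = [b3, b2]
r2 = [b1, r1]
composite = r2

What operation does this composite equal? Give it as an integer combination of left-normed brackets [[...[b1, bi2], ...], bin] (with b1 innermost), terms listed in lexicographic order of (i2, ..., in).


Left-normed coefficients sit on the b1-initial expansion words.
Composite bracket: [b1, [b3, b2]]
Applying ab - ba throughout gives 4 signed words (2^2 = 4).
Only words starting with b1 matter:
  the word b1b2b3 carries sign -1 and contributes -[[b1, b2], b3]
  the word b1b3b2 carries sign +1 and contributes +[[b1, b3], b2]

-[[b1, b2], b3] + [[b1, b3], b2]


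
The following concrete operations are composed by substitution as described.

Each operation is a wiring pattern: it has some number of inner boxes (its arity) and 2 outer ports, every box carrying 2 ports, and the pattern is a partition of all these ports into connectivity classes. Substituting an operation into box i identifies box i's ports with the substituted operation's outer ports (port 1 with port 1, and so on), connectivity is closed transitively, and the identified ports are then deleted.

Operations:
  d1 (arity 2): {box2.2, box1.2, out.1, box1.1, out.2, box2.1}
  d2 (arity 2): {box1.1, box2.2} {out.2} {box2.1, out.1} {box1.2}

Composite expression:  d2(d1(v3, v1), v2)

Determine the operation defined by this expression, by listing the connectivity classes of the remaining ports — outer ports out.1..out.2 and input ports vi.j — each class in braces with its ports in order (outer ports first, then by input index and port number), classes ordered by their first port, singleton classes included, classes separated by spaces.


{out.1, v2.1} {out.2} {v1.1, v1.2, v2.2, v3.1, v3.2}

After gluing at d2, chains via deleted ports link the v-ports.
composing d1 on (v3, v1), with out.j its own outer ports: {out.1, out.2, v1.1, v1.2, v3.1, v3.2}
composing d2 on (v3, v1, v2), with out.j its own outer ports: {out.1, v2.1} {out.2} {v1.1, v1.2, v2.2, v3.1, v3.2}


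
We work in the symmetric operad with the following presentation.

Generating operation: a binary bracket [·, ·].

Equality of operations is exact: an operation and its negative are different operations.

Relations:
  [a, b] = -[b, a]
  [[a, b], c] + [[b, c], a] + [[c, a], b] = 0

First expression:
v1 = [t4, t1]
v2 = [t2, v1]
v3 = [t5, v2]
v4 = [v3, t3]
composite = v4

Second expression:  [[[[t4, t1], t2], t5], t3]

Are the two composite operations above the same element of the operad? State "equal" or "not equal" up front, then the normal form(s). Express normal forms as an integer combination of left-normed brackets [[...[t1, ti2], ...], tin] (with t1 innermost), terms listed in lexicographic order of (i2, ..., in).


equal: each reduces to -[[[[t1, t4], t2], t5], t3]


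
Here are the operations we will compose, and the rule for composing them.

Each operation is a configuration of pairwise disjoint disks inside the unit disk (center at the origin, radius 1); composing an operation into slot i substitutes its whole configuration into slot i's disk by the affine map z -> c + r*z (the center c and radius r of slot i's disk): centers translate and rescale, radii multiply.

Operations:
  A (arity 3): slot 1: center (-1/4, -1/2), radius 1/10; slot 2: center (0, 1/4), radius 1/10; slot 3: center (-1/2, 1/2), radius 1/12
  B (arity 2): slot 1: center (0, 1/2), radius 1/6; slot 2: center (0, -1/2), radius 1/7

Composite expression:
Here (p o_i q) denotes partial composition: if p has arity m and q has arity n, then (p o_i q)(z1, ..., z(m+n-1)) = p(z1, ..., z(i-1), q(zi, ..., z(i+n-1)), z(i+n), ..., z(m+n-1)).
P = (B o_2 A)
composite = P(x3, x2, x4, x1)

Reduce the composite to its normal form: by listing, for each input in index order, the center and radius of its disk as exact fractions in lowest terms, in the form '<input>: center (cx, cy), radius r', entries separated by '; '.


x1: center (-1/14, -3/7), radius 1/84; x2: center (-1/28, -4/7), radius 1/70; x3: center (0, 1/2), radius 1/6; x4: center (0, -13/28), radius 1/70

Each x-disk chains the slot maps above it in B; radii multiply.
for x3, the 1-step affine chain lands on center (0, 1/2), radius 1/6
for x2, the 2-step affine chain lands on center (-1/28, -4/7), radius 1/70
for x4, the 2-step affine chain lands on center (0, -13/28), radius 1/70
for x1, the 2-step affine chain lands on center (-1/14, -3/7), radius 1/84
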